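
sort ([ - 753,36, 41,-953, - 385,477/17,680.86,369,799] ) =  [ - 953, - 753, - 385,477/17 , 36, 41,369,680.86, 799 ] 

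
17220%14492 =2728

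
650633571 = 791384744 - 140751173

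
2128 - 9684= - 7556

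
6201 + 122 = 6323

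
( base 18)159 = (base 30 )e3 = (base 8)647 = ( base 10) 423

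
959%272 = 143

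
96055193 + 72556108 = 168611301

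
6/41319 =2/13773=   0.00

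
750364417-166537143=583827274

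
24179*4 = 96716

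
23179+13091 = 36270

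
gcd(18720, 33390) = 90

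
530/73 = 7 + 19/73 = 7.26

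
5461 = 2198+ 3263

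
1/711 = 1/711 =0.00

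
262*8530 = 2234860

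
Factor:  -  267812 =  - 2^2*23^1 * 41^1*71^1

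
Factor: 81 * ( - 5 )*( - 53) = 3^4 * 5^1*53^1 = 21465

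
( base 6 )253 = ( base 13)81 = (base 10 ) 105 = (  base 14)77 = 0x69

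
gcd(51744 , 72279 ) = 3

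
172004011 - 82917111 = 89086900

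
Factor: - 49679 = - 7^1 * 47^1*151^1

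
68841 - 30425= 38416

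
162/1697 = 162/1697 = 0.10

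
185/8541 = 185/8541 = 0.02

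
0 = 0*508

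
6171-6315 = - 144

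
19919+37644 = 57563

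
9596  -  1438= 8158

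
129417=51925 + 77492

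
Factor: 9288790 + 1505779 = 10794569^1 = 10794569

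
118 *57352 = 6767536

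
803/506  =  73/46=1.59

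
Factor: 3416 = 2^3 * 7^1*61^1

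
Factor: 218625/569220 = 2^(  -  2) * 5^2*11^1*179^( - 1) = 275/716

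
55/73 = 55/73 =0.75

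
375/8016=125/2672  =  0.05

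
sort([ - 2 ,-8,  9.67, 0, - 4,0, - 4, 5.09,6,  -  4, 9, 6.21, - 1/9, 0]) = [ - 8, - 4, - 4, - 4, - 2,-1/9, 0,  0, 0, 5.09, 6, 6.21,9, 9.67]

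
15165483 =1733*8751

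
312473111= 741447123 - 428974012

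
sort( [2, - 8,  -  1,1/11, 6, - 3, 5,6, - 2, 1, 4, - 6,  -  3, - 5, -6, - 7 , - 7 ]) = [-8, - 7, - 7,  -  6, - 6,  -  5,-3,-3, - 2,-1, 1/11,  1, 2,  4,  5, 6, 6 ]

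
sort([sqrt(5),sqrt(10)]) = [ sqrt ( 5 ),sqrt(10 ) ]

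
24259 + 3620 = 27879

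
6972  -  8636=-1664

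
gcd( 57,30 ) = 3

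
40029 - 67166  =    -  27137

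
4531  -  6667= - 2136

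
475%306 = 169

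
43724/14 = 3123+1/7= 3123.14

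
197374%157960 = 39414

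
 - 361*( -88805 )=32058605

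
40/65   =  8/13 = 0.62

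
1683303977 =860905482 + 822398495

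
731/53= 731/53 =13.79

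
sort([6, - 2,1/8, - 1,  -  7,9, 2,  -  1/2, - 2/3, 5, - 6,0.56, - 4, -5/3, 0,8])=[ - 7, - 6,  -  4, - 2, - 5/3,-1, - 2/3, - 1/2, 0, 1/8 , 0.56,2, 5, 6, 8, 9] 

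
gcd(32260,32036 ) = 4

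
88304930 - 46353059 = 41951871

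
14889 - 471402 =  - 456513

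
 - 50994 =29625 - 80619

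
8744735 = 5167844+3576891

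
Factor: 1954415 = 5^1*390883^1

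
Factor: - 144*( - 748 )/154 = 4896/7 = 2^5* 3^2*7^(-1)*17^1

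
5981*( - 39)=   -233259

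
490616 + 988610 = 1479226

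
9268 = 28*331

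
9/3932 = 9/3932=0.00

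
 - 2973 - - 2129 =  - 844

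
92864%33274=26316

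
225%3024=225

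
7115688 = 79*90072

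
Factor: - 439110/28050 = - 861/55 = - 3^1*5^(  -  1 )*7^1*11^(-1 )*41^1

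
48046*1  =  48046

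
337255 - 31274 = 305981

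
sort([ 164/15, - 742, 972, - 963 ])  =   [ - 963, - 742, 164/15, 972 ] 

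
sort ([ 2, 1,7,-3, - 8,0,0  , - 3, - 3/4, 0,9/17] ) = [ - 8, - 3 ,-3, - 3/4, 0 , 0,0,9/17,1,2, 7 ]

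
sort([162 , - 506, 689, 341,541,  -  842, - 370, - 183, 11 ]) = [ - 842,-506, - 370,  -  183,11,162, 341, 541,689]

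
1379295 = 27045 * 51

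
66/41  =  66/41 = 1.61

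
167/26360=167/26360 =0.01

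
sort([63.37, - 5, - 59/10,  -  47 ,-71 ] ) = [-71,-47, - 59/10, - 5,  63.37]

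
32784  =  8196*4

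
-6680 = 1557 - 8237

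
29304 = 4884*6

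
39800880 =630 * 63176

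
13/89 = 13/89 = 0.15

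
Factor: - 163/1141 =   -  7^(-1) = - 1/7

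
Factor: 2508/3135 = 4/5 = 2^2*5^ ( - 1 ) 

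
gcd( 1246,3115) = 623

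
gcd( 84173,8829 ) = 1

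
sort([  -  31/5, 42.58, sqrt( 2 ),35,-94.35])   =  [ - 94.35, - 31/5,sqrt( 2),35, 42.58]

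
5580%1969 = 1642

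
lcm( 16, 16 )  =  16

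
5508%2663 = 182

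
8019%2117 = 1668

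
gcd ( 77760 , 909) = 9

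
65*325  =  21125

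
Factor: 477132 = 2^2*3^1*39761^1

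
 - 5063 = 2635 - 7698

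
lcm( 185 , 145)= 5365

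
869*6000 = 5214000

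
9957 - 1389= 8568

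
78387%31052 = 16283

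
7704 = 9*856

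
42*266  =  11172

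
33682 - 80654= - 46972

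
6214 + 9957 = 16171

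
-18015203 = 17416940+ - 35432143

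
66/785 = 66/785 =0.08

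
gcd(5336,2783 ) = 23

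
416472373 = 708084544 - 291612171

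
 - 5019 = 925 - 5944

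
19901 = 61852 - 41951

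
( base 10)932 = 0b1110100100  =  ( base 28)158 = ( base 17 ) 33e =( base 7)2501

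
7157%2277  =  326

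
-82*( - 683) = 56006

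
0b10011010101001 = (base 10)9897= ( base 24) H49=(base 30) ATR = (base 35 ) 82R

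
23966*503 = 12054898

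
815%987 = 815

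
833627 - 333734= 499893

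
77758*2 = 155516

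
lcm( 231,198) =1386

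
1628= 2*814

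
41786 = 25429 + 16357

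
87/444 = 29/148=0.20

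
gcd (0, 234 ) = 234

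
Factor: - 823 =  - 823^1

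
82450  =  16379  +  66071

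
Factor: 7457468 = 2^2* 719^1*2593^1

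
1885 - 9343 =  -  7458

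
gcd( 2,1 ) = 1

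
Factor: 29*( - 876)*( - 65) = 2^2*3^1*5^1*13^1*29^1 * 73^1 =1651260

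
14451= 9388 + 5063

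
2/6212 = 1/3106 = 0.00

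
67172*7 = 470204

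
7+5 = 12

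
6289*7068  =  44450652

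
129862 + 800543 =930405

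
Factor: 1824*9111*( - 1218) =- 2^6*3^3  *7^1*19^1*29^1*3037^1  =  -  20241289152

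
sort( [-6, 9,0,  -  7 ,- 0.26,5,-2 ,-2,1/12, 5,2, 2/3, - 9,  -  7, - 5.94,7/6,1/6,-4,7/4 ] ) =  [-9, - 7, - 7, - 6, - 5.94, - 4,-2, - 2 , - 0.26 , 0,1/12  ,  1/6, 2/3 , 7/6,7/4,2,  5,5, 9]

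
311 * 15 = 4665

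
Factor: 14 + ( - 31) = -17^1 = - 17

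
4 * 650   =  2600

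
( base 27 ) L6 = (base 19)1B3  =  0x23d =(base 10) 573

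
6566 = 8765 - 2199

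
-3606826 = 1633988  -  5240814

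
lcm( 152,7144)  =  7144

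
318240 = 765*416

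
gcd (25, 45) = 5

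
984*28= 27552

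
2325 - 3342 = - 1017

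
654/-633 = - 218/211 = - 1.03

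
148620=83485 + 65135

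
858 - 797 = 61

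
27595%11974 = 3647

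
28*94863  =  2656164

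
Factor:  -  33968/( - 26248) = 22/17= 2^1*11^1*17^(  -  1) 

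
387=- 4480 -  - 4867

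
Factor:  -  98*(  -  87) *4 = 2^3*3^1*7^2*29^1 = 34104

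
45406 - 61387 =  - 15981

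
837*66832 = 55938384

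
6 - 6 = 0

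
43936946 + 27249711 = 71186657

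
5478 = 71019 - 65541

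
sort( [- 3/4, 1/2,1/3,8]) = [ - 3/4,1/3,1/2,8 ]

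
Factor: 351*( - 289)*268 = -2^2*3^3*13^1*17^2*67^1 = -27185652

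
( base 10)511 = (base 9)627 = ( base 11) 425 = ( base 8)777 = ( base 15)241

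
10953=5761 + 5192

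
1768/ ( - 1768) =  - 1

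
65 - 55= 10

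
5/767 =5/767 = 0.01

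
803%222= 137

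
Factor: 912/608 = 3/2 = 2^( - 1)*3^1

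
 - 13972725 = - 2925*4777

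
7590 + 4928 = 12518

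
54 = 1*54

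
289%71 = 5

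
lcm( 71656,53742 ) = 214968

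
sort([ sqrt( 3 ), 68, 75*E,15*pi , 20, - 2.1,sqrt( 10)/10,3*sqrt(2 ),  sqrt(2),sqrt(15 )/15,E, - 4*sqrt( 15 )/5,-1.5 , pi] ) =[  -  4*sqrt(15)/5, - 2.1, - 1.5,sqrt( 15 ) /15,sqrt( 10)/10 , sqrt( 2), sqrt (3 ),E,pi,3*sqrt( 2), 20,  15*pi,68,75*E]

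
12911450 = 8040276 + 4871174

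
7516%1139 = 682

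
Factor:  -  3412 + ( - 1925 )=  -  3^2 * 593^1 = - 5337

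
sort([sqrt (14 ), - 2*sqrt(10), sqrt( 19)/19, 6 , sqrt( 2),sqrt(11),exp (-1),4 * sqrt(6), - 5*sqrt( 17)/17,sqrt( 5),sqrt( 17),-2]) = [ - 2*sqrt(10) , - 2, - 5*sqrt(17)/17,sqrt (19)/19, exp( - 1),sqrt( 2) , sqrt (5),sqrt( 11 ) , sqrt ( 14 ), sqrt(17 ),6 , 4*sqrt (6)]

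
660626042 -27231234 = 633394808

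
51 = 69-18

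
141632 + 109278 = 250910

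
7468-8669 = -1201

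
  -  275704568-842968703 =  - 1118673271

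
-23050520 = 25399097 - 48449617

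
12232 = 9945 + 2287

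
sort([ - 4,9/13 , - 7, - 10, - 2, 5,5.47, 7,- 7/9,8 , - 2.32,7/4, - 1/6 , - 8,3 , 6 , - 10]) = [ - 10, -10, - 8, - 7,  -  4, - 2.32,-2, - 7/9, - 1/6 , 9/13,7/4,3,5,5.47,6, 7,8]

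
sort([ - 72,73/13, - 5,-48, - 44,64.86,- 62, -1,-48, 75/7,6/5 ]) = [ - 72,-62, - 48, - 48,-44 ,-5,-1,6/5,73/13,75/7 , 64.86]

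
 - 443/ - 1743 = 443/1743 = 0.25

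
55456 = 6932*8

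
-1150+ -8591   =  -9741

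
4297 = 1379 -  - 2918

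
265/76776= 265/76776 = 0.00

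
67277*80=5382160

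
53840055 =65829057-11989002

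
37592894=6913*5438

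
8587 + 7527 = 16114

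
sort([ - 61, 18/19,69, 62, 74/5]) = [ - 61, 18/19,  74/5,  62,69 ] 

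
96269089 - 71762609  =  24506480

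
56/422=28/211 = 0.13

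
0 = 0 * 71655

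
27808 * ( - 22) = - 611776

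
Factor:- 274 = - 2^1*137^1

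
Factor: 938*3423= 2^1*3^1*7^2*67^1* 163^1 = 3210774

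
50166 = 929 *54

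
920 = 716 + 204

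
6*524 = 3144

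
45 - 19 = 26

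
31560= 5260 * 6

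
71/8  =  71/8 = 8.88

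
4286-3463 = 823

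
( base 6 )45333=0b1100011111001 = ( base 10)6393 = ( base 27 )8kl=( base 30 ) 733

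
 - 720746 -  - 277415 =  - 443331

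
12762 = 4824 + 7938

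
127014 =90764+36250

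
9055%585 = 280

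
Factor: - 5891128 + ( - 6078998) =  -2^1*3^3*7^1 * 31667^1 = - 11970126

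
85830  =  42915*2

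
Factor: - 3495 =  - 3^1*5^1*233^1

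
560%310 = 250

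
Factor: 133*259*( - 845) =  - 29107715= - 5^1 * 7^2*13^2*19^1*37^1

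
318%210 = 108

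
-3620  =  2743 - 6363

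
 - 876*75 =-65700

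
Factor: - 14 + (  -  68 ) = - 82 = - 2^1*41^1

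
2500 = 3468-968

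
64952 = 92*706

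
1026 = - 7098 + 8124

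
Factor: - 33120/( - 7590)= 48/11 =2^4 * 3^1*11^ ( - 1)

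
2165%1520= 645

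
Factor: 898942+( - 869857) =3^1*5^1*7^1*277^1 = 29085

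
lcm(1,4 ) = 4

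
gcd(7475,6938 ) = 1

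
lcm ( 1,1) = 1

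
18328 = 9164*2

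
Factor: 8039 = 8039^1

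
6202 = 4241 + 1961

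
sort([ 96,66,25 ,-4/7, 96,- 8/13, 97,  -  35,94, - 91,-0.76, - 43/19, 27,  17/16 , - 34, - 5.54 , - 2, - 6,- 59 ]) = [ - 91, - 59 , - 35, - 34,-6, - 5.54 , - 43/19, - 2 ,- 0.76, - 8/13 ,-4/7 , 17/16,  25,27 , 66, 94, 96,96,97]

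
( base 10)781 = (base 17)2bg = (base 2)1100001101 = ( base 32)od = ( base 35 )MB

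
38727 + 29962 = 68689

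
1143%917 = 226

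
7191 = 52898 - 45707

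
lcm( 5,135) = 135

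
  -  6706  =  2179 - 8885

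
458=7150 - 6692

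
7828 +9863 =17691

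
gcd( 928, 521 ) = 1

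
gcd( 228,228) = 228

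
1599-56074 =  - 54475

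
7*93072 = 651504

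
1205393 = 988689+216704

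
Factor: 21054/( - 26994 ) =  - 11^1* 29^1*409^( -1) = -  319/409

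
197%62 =11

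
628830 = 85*7398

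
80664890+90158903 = 170823793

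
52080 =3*17360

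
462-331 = 131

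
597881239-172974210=424907029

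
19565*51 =997815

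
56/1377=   56/1377 = 0.04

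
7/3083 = 7/3083  =  0.00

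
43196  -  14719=28477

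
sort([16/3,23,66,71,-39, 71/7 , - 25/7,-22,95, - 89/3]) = [ - 39,-89/3, -22, - 25/7,16/3 , 71/7,23, 66, 71,95 ]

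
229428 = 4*57357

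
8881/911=8881/911 = 9.75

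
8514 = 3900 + 4614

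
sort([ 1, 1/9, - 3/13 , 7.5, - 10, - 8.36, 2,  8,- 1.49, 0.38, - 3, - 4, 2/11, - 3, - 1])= [-10, - 8.36 , - 4, - 3, - 3, - 1.49, - 1, - 3/13,1/9 , 2/11, 0.38,1, 2, 7.5, 8]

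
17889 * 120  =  2146680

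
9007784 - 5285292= 3722492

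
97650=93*1050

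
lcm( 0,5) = 0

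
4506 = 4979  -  473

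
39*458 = 17862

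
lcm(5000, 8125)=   65000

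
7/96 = 7/96   =  0.07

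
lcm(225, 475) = 4275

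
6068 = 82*74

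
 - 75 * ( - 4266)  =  319950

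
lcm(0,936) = 0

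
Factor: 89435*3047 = 272508445 =5^1*11^1* 31^1*277^1 * 577^1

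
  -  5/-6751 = 5/6751=0.00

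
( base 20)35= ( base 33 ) 1w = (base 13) 50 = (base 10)65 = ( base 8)101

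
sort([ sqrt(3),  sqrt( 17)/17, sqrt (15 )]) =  [ sqrt ( 17)/17,sqrt(3 ),  sqrt( 15) ]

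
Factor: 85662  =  2^1 *3^2*4759^1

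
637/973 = 91/139   =  0.65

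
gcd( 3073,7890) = 1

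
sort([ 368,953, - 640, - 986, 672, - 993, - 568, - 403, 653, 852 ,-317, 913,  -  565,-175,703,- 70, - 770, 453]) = [-993, - 986,-770, - 640,-568 , - 565,-403, - 317, - 175,  -  70,368,453, 653, 672,703,852,913,953 ] 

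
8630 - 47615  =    -  38985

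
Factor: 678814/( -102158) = -7^( - 1 )*191^1*1777^1*7297^( - 1 )=- 339407/51079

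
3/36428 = 3/36428  =  0.00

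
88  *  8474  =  745712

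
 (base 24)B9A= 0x19A2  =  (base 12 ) 396A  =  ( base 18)124A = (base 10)6562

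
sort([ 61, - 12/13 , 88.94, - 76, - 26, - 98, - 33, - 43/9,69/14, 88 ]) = [- 98, - 76,  -  33, - 26, - 43/9,-12/13,69/14,61, 88,88.94]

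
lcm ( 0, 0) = 0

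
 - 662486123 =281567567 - 944053690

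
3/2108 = 3/2108  =  0.00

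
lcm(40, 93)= 3720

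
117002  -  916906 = -799904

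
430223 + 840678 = 1270901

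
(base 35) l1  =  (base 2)1011100000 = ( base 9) 1007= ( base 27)107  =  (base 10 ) 736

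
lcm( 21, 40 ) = 840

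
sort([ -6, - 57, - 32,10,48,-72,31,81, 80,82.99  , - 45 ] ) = [ - 72 ,-57,- 45,  -  32, - 6 , 10, 31, 48, 80, 81,82.99 ]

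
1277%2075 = 1277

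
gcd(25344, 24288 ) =1056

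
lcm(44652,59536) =178608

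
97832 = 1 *97832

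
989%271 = 176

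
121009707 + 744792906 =865802613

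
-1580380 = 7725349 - 9305729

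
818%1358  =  818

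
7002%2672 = 1658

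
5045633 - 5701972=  - 656339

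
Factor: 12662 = 2^1*13^1*487^1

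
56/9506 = 4/679 = 0.01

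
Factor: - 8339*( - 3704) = 30887656 =2^3*31^1*269^1*463^1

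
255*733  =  186915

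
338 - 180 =158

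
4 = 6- 2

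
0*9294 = 0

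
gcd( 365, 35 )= 5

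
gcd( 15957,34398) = 27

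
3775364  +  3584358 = 7359722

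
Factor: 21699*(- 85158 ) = -1847843442= - 2^1*3^5 * 19^1* 83^1*2411^1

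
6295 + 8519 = 14814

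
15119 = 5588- - 9531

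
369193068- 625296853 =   -  256103785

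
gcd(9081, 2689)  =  1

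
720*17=12240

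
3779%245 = 104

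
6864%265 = 239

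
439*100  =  43900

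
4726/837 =5 + 541/837 = 5.65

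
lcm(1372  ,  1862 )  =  26068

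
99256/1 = 99256 = 99256.00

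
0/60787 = 0= 0.00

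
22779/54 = 421+5/6= 421.83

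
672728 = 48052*14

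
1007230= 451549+555681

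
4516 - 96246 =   -  91730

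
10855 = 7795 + 3060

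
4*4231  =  16924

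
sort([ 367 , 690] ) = [ 367 , 690] 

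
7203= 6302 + 901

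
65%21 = 2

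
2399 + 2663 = 5062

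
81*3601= 291681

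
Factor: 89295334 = 2^1*173^1*409^1*631^1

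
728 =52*14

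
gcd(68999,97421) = 1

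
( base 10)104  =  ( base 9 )125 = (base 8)150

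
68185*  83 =5659355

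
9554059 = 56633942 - 47079883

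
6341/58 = 109 + 19/58 = 109.33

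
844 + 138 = 982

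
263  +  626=889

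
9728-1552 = 8176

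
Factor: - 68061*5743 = -3^1*7^2*463^1 * 5743^1 = - 390874323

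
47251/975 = 47251/975 = 48.46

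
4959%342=171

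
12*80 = 960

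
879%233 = 180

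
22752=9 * 2528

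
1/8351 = 1/8351 = 0.00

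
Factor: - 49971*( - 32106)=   1604368926 =2^1*3^2*5351^1  *  16657^1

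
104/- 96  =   - 2 + 11/12 = -1.08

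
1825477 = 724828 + 1100649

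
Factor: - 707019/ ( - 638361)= 3^(  -  4 )*37^( - 1 ) *71^ ( - 1)*235673^1 = 235673/212787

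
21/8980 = 21/8980 = 0.00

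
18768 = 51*368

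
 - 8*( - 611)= 4888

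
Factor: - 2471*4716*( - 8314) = 2^3 * 3^2 * 7^1*131^1 * 353^1*4157^1=96885004104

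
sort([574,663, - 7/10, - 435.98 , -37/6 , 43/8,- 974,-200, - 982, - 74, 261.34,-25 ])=[-982, - 974,-435.98, - 200, - 74,-25, - 37/6,  -  7/10,43/8,261.34 , 574,663] 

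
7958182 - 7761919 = 196263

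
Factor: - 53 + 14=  - 3^1*13^1 = -39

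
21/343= 3/49= 0.06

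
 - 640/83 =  - 640/83 = -7.71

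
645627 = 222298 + 423329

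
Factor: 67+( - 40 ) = 27 = 3^3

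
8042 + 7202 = 15244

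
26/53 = 26/53 = 0.49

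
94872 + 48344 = 143216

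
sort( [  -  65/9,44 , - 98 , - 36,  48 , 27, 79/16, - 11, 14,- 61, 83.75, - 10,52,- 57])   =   [ - 98, - 61, - 57 , - 36,-11, - 10, - 65/9,  79/16,14,27, 44,48, 52,83.75]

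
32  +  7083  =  7115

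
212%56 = 44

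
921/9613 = 921/9613 = 0.10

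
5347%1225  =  447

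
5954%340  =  174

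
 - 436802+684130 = 247328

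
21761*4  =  87044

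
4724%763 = 146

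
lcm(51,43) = 2193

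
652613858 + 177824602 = 830438460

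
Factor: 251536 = 2^4*79^1*199^1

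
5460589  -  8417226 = -2956637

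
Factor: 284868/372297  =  492/643 = 2^2*3^1*41^1*643^( - 1 ) 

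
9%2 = 1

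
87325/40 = 17465/8 = 2183.12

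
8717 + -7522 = 1195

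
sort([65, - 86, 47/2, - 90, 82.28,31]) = [ - 90, - 86, 47/2,31,65, 82.28] 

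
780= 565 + 215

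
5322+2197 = 7519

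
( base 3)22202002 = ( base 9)8662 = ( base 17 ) 150G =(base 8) 14346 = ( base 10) 6374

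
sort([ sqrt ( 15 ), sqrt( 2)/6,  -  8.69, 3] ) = [ - 8.69, sqrt ( 2 ) /6, 3, sqrt( 15 ) ] 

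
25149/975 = 8383/325 = 25.79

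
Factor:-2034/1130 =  -9/5 = -3^2 * 5^ (-1)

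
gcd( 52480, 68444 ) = 4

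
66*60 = 3960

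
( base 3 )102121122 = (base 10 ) 8468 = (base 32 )88K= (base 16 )2114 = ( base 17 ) 1C52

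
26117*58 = 1514786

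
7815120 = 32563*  240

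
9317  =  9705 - 388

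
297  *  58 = 17226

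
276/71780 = 69/17945  =  0.00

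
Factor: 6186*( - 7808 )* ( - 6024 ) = 2^11 * 3^2*61^1 * 251^1*1031^1= 290960934912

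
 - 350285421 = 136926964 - 487212385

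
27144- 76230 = -49086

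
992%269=185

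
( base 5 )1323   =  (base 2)11010101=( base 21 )a3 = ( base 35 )63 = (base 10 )213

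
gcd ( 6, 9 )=3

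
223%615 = 223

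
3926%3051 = 875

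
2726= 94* 29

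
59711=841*71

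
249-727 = -478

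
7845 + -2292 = 5553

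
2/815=2/815 = 0.00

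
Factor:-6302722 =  -2^1* 3151361^1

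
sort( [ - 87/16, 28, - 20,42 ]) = [ - 20, - 87/16,28,42 ] 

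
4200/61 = 4200/61  =  68.85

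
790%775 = 15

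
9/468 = 1/52=0.02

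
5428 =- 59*( - 92)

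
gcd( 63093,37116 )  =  3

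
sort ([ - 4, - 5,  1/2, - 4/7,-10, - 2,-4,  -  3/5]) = [ - 10, - 5,- 4, - 4,-2, - 3/5, - 4/7, 1/2 ] 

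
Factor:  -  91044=  -  2^2*3^4*281^1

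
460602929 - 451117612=9485317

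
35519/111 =319 + 110/111  =  319.99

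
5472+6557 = 12029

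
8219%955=579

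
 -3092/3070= - 2+1524/1535 = - 1.01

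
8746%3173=2400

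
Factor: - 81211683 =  - 3^1  *7^1*3867223^1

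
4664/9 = 4664/9 = 518.22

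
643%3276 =643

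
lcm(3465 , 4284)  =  235620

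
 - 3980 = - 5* 796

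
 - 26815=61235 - 88050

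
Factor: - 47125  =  -5^3*13^1*29^1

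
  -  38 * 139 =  - 5282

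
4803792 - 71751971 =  - 66948179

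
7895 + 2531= 10426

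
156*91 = 14196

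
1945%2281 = 1945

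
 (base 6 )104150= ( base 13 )3C69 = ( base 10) 8706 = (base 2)10001000000010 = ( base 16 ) 2202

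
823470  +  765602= 1589072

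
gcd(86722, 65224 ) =2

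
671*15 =10065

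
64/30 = 32/15 = 2.13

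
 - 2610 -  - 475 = -2135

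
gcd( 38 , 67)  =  1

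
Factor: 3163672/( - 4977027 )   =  -2^3*3^( -2 )*11^ (  -  1 )*50273^(-1 )*395459^1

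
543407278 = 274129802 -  - 269277476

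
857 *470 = 402790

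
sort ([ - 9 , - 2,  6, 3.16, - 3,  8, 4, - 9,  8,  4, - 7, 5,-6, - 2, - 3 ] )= [ - 9, - 9, - 7, - 6 ,-3, - 3, - 2, - 2,3.16, 4, 4, 5,6, 8,8] 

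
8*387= 3096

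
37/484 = 37/484 = 0.08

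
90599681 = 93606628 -3006947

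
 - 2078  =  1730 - 3808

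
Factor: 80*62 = 4960 = 2^5 * 5^1* 31^1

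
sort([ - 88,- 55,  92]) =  [ - 88, - 55, 92]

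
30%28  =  2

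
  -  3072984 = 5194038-8267022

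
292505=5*58501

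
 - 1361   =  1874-3235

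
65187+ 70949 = 136136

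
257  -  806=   -  549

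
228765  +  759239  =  988004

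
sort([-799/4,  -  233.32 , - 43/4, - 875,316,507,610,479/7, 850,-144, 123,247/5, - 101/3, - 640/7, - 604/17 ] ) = [-875, - 233.32, - 799/4,-144,-640/7, - 604/17, - 101/3,-43/4,247/5, 479/7,123, 316,507,610,850 ] 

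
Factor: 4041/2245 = 3^2*5^( - 1 ) = 9/5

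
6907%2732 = 1443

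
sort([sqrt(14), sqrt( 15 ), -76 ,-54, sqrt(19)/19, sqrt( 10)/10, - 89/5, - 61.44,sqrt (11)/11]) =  [ - 76, - 61.44, - 54, - 89/5, sqrt(19) /19,sqrt(11 ) /11,sqrt(10 )/10,  sqrt( 14), sqrt(15 )]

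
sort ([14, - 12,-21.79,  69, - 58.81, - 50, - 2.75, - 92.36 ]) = [- 92.36, -58.81, - 50, - 21.79, - 12 , - 2.75,14, 69]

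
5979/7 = 5979/7 = 854.14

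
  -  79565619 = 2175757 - 81741376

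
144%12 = 0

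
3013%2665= 348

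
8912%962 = 254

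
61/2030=61/2030 = 0.03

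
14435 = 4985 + 9450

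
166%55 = 1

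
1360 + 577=1937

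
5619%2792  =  35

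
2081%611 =248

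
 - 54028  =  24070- 78098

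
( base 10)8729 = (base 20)11G9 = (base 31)92i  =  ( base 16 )2219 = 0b10001000011001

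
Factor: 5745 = 3^1*5^1*383^1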